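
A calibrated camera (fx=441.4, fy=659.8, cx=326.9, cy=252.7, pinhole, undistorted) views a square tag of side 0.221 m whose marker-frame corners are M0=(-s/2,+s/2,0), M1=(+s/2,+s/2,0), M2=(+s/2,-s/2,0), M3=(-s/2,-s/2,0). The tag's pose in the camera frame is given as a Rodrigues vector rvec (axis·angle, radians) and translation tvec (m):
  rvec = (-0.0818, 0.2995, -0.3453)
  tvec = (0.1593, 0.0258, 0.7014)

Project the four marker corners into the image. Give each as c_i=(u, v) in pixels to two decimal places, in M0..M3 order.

Intrinsics K: fx=441.4, fy=659.8, cx=326.9, cy=252.7
Marker side s = 0.221 m; corners in marker frame (Z=0):
  M0 = (-0.1105, +0.1105, 0)
  M1 = (+0.1105, +0.1105, 0)
  M2 = (+0.1105, -0.1105, 0)
  M3 = (-0.1105, -0.1105, 0)
rvec = (-0.0818, 0.2995, -0.3453), |rvec| = θ = 0.46435 rad = 26.605°
Rodrigues: sinθ=0.44784, 1−cosθ=0.10589; R = I + sinθ·[k]× + (1−cosθ)·[k]×²:
    [+0.89740 +0.32099 +0.30272]
    [-0.34505 +0.93816 +0.02811]
    [-0.27498 -0.12968 +0.95266]
t = (0.1593, 0.0258, 0.7014) m
M0: Pc = R·M0+t = (+0.09561, +0.16760, +0.71746); u = 441.4·(+0.09561)/0.71746 + 326.9 = 385.7204, v = 659.8·(+0.16760)/0.71746 + 252.7 = 406.8272
M1: Pc = R·M1+t = (+0.29393, +0.09134, +0.65669); u = 441.4·(+0.29393)/0.65669 + 326.9 = 524.4706, v = 659.8·(+0.09134)/0.65669 + 252.7 = 344.4715
M2: Pc = R·M2+t = (+0.22299, -0.11600, +0.68534); u = 441.4·(+0.22299)/0.68534 + 326.9 = 470.5198, v = 659.8·(-0.11600)/0.68534 + 252.7 = 141.0279
M3: Pc = R·M3+t = (+0.02467, -0.03974, +0.74611); u = 441.4·(+0.02467)/0.74611 + 326.9 = 341.4935, v = 659.8·(-0.03974)/0.74611 + 252.7 = 217.5589

c0=(385.72, 406.83) c1=(524.47, 344.47) c2=(470.52, 141.03) c3=(341.49, 217.56)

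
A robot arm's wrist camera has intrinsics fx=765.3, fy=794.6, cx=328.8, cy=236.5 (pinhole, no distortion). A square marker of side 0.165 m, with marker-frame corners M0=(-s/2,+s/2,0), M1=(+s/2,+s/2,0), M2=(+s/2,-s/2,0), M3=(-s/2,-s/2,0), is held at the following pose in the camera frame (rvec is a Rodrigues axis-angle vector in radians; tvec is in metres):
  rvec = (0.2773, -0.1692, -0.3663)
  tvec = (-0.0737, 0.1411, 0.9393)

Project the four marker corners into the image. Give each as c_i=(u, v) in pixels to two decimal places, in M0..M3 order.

Intrinsics K: fx=765.3, fy=794.6, cx=328.8, cy=236.5
Marker side s = 0.165 m; corners in marker frame (Z=0):
  M0 = (-0.0825, +0.0825, 0)
  M1 = (+0.0825, +0.0825, 0)
  M2 = (+0.0825, -0.0825, 0)
  M3 = (-0.0825, -0.0825, 0)
rvec = (0.2773, -0.1692, -0.3663), |rvec| = θ = 0.48959 rad = 28.052°
Rodrigues: sinθ=0.47027, 1−cosθ=0.11747; R = I + sinθ·[k]× + (1−cosθ)·[k]×²:
    [+0.92021 +0.32885 -0.21230]
    [-0.37484 +0.89656 -0.23598]
    [+0.11274 +0.29673 +0.94828]
t = (-0.0737, 0.1411, 0.9393) m
M0: Pc = R·M0+t = (-0.12249, +0.24599, +0.95448); u = 765.3·(-0.12249)/0.95448 + 328.8 = 230.5896, v = 794.6·(+0.24599)/0.95448 + 236.5 = 441.2855
M1: Pc = R·M1+t = (+0.02935, +0.18414, +0.97308); u = 765.3·(+0.02935)/0.97308 + 328.8 = 351.8807, v = 794.6·(+0.18414)/0.97308 + 236.5 = 386.8669
M2: Pc = R·M2+t = (-0.02491, +0.03621, +0.92412); u = 765.3·(-0.02491)/0.92412 + 328.8 = 308.1691, v = 794.6·(+0.03621)/0.92412 + 236.5 = 267.6351
M3: Pc = R·M3+t = (-0.17675, +0.09806, +0.90552); u = 765.3·(-0.17675)/0.90552 + 328.8 = 179.4220, v = 794.6·(+0.09806)/0.90552 + 236.5 = 322.5467

c0=(230.59, 441.29) c1=(351.88, 386.87) c2=(308.17, 267.64) c3=(179.42, 322.55)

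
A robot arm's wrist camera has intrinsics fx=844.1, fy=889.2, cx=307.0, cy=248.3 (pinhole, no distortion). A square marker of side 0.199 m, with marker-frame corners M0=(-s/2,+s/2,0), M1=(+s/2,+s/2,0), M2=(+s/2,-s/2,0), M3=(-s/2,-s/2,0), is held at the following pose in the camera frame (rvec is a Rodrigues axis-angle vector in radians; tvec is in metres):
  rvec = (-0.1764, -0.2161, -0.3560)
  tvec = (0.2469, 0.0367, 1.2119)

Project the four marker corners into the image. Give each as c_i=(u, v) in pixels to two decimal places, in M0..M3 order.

Intrinsics K: fx=844.1, fy=889.2, cx=307.0, cy=248.3
Marker side s = 0.199 m; corners in marker frame (Z=0):
  M0 = (-0.0995, +0.0995, 0)
  M1 = (+0.0995, +0.0995, 0)
  M2 = (+0.0995, -0.0995, 0)
  M3 = (-0.0995, -0.0995, 0)
rvec = (-0.1764, -0.2161, -0.3560), |rvec| = θ = 0.45227 rad = 25.913°
Rodrigues: sinθ=0.43701, 1−cosθ=0.10054; R = I + sinθ·[k]× + (1−cosθ)·[k]×²:
    [+0.91475 +0.36272 -0.17794]
    [-0.32525 +0.92241 +0.20826]
    [+0.23968 -0.13263 +0.96175]
t = (0.2469, 0.0367, 1.2119) m
M0: Pc = R·M0+t = (+0.19197, +0.16084, +1.17486); u = 844.1·(+0.19197)/1.17486 + 307.0 = 444.9274, v = 889.2·(+0.16084)/1.17486 + 248.3 = 370.0348
M1: Pc = R·M1+t = (+0.37401, +0.09612, +1.22255); u = 844.1·(+0.37401)/1.22255 + 307.0 = 565.2312, v = 889.2·(+0.09612)/1.22255 + 248.3 = 318.2093
M2: Pc = R·M2+t = (+0.30183, -0.08744, +1.24894); u = 844.1·(+0.30183)/1.24894 + 307.0 = 510.9897, v = 889.2·(-0.08744)/1.24894 + 248.3 = 186.0446
M3: Pc = R·M3+t = (+0.11979, -0.02272, +1.20125); u = 844.1·(+0.11979)/1.20125 + 307.0 = 391.1755, v = 889.2·(-0.02272)/1.20125 + 248.3 = 231.4839

c0=(444.93, 370.03) c1=(565.23, 318.21) c2=(510.99, 186.04) c3=(391.18, 231.48)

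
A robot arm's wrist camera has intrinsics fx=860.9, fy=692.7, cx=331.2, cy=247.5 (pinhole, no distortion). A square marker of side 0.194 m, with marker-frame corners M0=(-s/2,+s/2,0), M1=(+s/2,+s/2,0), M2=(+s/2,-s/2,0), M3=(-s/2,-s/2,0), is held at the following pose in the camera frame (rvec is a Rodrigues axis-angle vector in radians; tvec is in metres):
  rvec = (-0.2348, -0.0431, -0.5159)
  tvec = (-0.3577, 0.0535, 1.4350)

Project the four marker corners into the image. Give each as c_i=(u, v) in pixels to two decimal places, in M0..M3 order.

Intrinsics K: fx=860.9, fy=692.7, cx=331.2, cy=247.5
Marker side s = 0.194 m; corners in marker frame (Z=0):
  M0 = (-0.0970, +0.0970, 0)
  M1 = (+0.0970, +0.0970, 0)
  M2 = (+0.0970, -0.0970, 0)
  M3 = (-0.0970, -0.0970, 0)
rvec = (-0.2348, -0.0431, -0.5159), |rvec| = θ = 0.56846 rad = 32.570°
Rodrigues: sinθ=0.53833, 1−cosθ=0.15727; R = I + sinθ·[k]× + (1−cosθ)·[k]×²:
    [+0.86956 +0.49349 +0.01814]
    [-0.48364 +0.84364 +0.23318]
    [+0.09977 -0.21154 +0.97226]
t = (-0.3577, 0.0535, 1.4350) m
M0: Pc = R·M0+t = (-0.39418, +0.18225, +1.40480); u = 860.9·(-0.39418)/1.40480 + 331.2 = 89.6365, v = 692.7·(+0.18225)/1.40480 + 247.5 = 337.3641
M1: Pc = R·M1+t = (-0.22548, +0.08842, +1.42416); u = 860.9·(-0.22548)/1.42416 + 331.2 = 194.8955, v = 692.7·(+0.08842)/1.42416 + 247.5 = 290.5069
M2: Pc = R·M2+t = (-0.32122, -0.07525, +1.46520); u = 860.9·(-0.32122)/1.46520 + 331.2 = 142.4618, v = 692.7·(-0.07525)/1.46520 + 247.5 = 211.9262
M3: Pc = R·M3+t = (-0.48992, +0.01858, +1.44584); u = 860.9·(-0.48992)/1.44584 + 331.2 = 39.4885, v = 692.7·(+0.01858)/1.44584 + 247.5 = 256.4016

c0=(89.64, 337.36) c1=(194.90, 290.51) c2=(142.46, 211.93) c3=(39.49, 256.40)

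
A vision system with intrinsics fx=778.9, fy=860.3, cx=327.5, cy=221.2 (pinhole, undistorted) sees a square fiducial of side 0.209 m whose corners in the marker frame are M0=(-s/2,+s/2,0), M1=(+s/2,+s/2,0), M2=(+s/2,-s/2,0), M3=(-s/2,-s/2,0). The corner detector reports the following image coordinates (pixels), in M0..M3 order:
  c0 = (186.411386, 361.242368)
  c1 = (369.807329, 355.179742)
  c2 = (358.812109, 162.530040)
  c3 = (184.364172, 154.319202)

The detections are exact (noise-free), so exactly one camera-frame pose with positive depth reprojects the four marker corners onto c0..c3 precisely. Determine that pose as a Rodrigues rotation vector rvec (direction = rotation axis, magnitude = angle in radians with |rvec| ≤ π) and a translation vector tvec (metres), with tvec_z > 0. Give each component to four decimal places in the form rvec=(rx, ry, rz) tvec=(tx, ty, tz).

rvec=(-0.2313, -0.3098, -0.0165) tvec=(-0.0563, 0.0355, 0.8859)

Intrinsics K: fx=778.9, fy=860.3, cx=327.5, cy=221.2
Marker side s = 0.209 m; corners in marker frame (Z=0):
  M0 = (-0.1045, +0.1045, 0)
  M1 = (+0.1045, +0.1045, 0)
  M2 = (+0.1045, -0.1045, 0)
  M3 = (-0.1045, -0.1045, 0)
Detected image corners:
  c0 = (186.411386, 361.242368) px
  c1 = (369.807329, 355.179742) px
  c2 = (358.812109, 162.530040) px
  c3 = (184.364172, 154.319202) px
Planar DLT: solve 8×8 A·h = b for H (H[2,2]=1):
  H  [+949.84769 -37.23550 +277.97132]
  H  [+94.68964 +889.64850 +255.70866]
  H  [+0.34319 -0.25179 +1.00000]
B = K⁻¹H; ‖b₁‖=1.128829, ‖b₂‖=1.128829; λ = 2/(‖b₁‖+‖b₂‖) = 0.885874, sign → tz>0 ⇒ λ=+0.885874
r₁ = λ·B[:,0] = (+0.95247,+0.01933,+0.30402); r₂ = λ·B[:,1] = (+0.05144,+0.97345,-0.22306)
r₃ = r₁×r₂ = (-0.30026,+0.22809,+0.92618); SVD([r₁ r₂ r₃]) → R = UVᵀ:
  R  [+0.95247 +0.05144 -0.30026]
  R  [+0.01933 +0.97345 +0.22809]
  R  [+0.30402 -0.22306 +0.92618]
t = (-0.05633, +0.03553, +0.88587) m
tr R = 2.852099; θ = arccos((tr R − 1)/2) = 0.386989 rad = 22.173°
axis k = ((R−Rᵀ)₃₂, (R−Rᵀ)₁₃, (R−Rᵀ)₂₁) / (2 sinθ) = (-0.597707, -0.800586, -0.042533)
rvec = θ·k = (-0.231306, -0.309818, -0.016460)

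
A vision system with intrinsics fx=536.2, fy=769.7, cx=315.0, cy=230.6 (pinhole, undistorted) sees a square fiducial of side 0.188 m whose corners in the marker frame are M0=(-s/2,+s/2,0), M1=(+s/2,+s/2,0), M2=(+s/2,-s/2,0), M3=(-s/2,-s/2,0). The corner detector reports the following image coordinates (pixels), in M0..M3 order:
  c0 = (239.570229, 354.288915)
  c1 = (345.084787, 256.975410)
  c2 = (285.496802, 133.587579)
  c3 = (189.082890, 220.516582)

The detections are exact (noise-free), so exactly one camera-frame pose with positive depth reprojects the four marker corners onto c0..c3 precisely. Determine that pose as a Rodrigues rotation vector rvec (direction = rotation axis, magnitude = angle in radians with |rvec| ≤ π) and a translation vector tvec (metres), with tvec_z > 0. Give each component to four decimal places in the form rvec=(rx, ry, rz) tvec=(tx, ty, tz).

rvec=(-0.4530, 0.0777, -0.5699) tvec=(-0.0809, 0.0081, 0.8473)

Intrinsics K: fx=536.2, fy=769.7, cx=315.0, cy=230.6
Marker side s = 0.188 m; corners in marker frame (Z=0):
  M0 = (-0.0940, +0.0940, 0)
  M1 = (+0.0940, +0.0940, 0)
  M2 = (+0.0940, -0.0940, 0)
  M3 = (-0.0940, -0.0940, 0)
Detected image corners:
  c0 = (239.570229, 354.288915) px
  c1 = (345.084787, 256.975410) px
  c2 = (285.496802, 133.587579) px
  c3 = (189.082890, 220.516582) px
Planar DLT: solve 8×8 A·h = b for H (H[2,2]=1):
  H  [+552.26973 +156.99438 +263.77491]
  H  [-473.73354 +559.91895 +237.97268]
  H  [+0.06191 -0.51320 +1.00000]
B = K⁻¹H; ‖b₁‖=1.180281, ‖b₂‖=1.180281; λ = 2/(‖b₁‖+‖b₂‖) = 0.847256, sign → tz>0 ⇒ λ=+0.847256
r₁ = λ·B[:,0] = (+0.84183,-0.53718,+0.05245); r₂ = λ·B[:,1] = (+0.50351,+0.74661,-0.43481)
r₃ = r₁×r₂ = (+0.19441,+0.39245,+0.89899); SVD([r₁ r₂ r₃]) → R = UVᵀ:
  R  [+0.84183 +0.50351 +0.19441]
  R  [-0.53718 +0.74661 +0.39245]
  R  [+0.05245 -0.43481 +0.89899]
t = (-0.08094, +0.00812, +0.84726) m
tr R = 2.487432; θ = arccos((tr R − 1)/2) = 0.732184 rad = 41.951°
axis k = ((R−Rᵀ)₃₂, (R−Rᵀ)₁₃, (R−Rᵀ)₂₁) / (2 sinθ) = (-0.618748, +0.106180, -0.778380)
rvec = θ·k = (-0.453038, +0.077743, -0.569918)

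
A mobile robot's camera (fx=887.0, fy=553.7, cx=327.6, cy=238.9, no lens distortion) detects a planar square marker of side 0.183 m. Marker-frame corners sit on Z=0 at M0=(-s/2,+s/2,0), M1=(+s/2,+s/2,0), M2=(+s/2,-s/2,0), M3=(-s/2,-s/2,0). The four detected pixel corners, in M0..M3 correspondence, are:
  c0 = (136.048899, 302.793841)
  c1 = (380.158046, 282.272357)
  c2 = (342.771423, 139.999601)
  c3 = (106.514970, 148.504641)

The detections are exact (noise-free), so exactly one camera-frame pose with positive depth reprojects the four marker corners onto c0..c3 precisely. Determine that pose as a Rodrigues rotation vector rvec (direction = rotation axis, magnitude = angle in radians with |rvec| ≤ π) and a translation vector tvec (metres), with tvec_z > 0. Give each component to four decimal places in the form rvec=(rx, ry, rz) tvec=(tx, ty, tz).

Intrinsics K: fx=887.0, fy=553.7, cx=327.6, cy=238.9
Marker side s = 0.183 m; corners in marker frame (Z=0):
  M0 = (-0.0915, +0.0915, 0)
  M1 = (+0.0915, +0.0915, 0)
  M2 = (+0.0915, -0.0915, 0)
  M3 = (-0.0915, -0.0915, 0)
Detected image corners:
  c0 = (136.048899, 302.793841) px
  c1 = (380.158046, 282.272357) px
  c2 = (342.771423, 139.999601) px
  c3 = (106.514970, 148.504641) px
Planar DLT: solve 8×8 A·h = b for H (H[2,2]=1):
  H  [+1413.29489 +126.43290 +245.62133]
  H  [+13.04769 +757.23318 +216.50541]
  H  [+0.41962 -0.23712 +1.00000]
B = K⁻¹H; ‖b₁‖=1.506575, ‖b₂‖=1.506575; λ = 2/(‖b₁‖+‖b₂‖) = 0.663757, sign → tz>0 ⇒ λ=+0.663757
r₁ = λ·B[:,0] = (+0.95472,-0.10453,+0.27853); r₂ = λ·B[:,1] = (+0.15274,+0.97565,-0.15739)
r₃ = r₁×r₂ = (-0.25529,+0.19281,+0.94744); SVD([r₁ r₂ r₃]) → R = UVᵀ:
  R  [+0.95472 +0.15274 -0.25529]
  R  [-0.10453 +0.97565 +0.19281]
  R  [+0.27853 -0.15739 +0.94744]
t = (-0.06135, -0.02685, +0.66376) m
tr R = 2.877820; θ = arccos((tr R − 1)/2) = 0.351347 rad = 20.131°
axis k = ((R−Rᵀ)₃₂, (R−Rᵀ)₁₃, (R−Rᵀ)₂₁) / (2 sinθ) = (-0.508761, -0.775538, -0.373768)
rvec = θ·k = (-0.178752, -0.272483, -0.131322)

rvec=(-0.1788, -0.2725, -0.1313) tvec=(-0.0613, -0.0268, 0.6638)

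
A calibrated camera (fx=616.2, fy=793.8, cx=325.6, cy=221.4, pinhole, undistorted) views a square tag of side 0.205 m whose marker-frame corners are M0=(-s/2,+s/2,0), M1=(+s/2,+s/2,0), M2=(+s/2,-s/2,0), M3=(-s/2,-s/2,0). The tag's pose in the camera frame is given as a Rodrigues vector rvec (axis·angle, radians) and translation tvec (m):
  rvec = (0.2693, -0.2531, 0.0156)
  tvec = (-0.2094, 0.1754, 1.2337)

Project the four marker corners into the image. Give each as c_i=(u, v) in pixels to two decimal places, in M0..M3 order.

Intrinsics K: fx=616.2, fy=793.8, cx=325.6, cy=221.4
Marker side s = 0.205 m; corners in marker frame (Z=0):
  M0 = (-0.1025, +0.1025, 0)
  M1 = (+0.1025, +0.1025, 0)
  M2 = (+0.1025, -0.1025, 0)
  M3 = (-0.1025, -0.1025, 0)
rvec = (0.2693, -0.2531, 0.0156), |rvec| = θ = 0.36990 rad = 21.194°
Rodrigues: sinθ=0.36152, 1−cosθ=0.06764; R = I + sinθ·[k]× + (1−cosθ)·[k]×²:
    [+0.96821 -0.04894 -0.24529]
    [-0.01845 +0.96403 -0.26515]
    [+0.24944 +0.26125 +0.93248]
t = (-0.2094, 0.1754, 1.2337) m
M0: Pc = R·M0+t = (-0.31366, +0.27610, +1.23491); u = 616.2·(-0.31366)/1.23491 + 325.6 = 169.0897, v = 793.8·(+0.27610)/1.23491 + 221.4 = 398.8795
M1: Pc = R·M1+t = (-0.11517, +0.27232, +1.28605); u = 616.2·(-0.11517)/1.28605 + 325.6 = 270.4150, v = 793.8·(+0.27232)/1.28605 + 221.4 = 389.4884
M2: Pc = R·M2+t = (-0.10514, +0.07470, +1.23249); u = 616.2·(-0.10514)/1.23249 + 325.6 = 273.0329, v = 793.8·(+0.07470)/1.23249 + 221.4 = 269.5090
M3: Pc = R·M3+t = (-0.30363, +0.07848, +1.18135); u = 616.2·(-0.30363)/1.18135 + 325.6 = 167.2274, v = 793.8·(+0.07848)/1.18135 + 221.4 = 274.1324

c0=(169.09, 398.88) c1=(270.41, 389.49) c2=(273.03, 269.51) c3=(167.23, 274.13)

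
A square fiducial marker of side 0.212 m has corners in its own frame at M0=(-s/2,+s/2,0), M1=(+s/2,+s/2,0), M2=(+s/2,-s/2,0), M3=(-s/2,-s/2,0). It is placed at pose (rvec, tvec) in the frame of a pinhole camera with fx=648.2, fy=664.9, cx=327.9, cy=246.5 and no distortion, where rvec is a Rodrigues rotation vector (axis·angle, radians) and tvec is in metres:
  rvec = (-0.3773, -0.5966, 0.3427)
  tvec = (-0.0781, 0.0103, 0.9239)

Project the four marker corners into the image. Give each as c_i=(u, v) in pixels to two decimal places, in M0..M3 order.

Intrinsics K: fx=648.2, fy=664.9, cx=327.9, cy=246.5
Marker side s = 0.212 m; corners in marker frame (Z=0):
  M0 = (-0.1060, +0.1060, 0)
  M1 = (+0.1060, +0.1060, 0)
  M2 = (+0.1060, -0.1060, 0)
  M3 = (-0.1060, -0.1060, 0)
rvec = (-0.3773, -0.5966, 0.3427), |rvec| = θ = 0.78468 rad = 44.959°
Rodrigues: sinθ=0.70660, 1−cosθ=0.29239; R = I + sinθ·[k]× + (1−cosθ)·[k]×²:
    [+0.77521 -0.20171 -0.59863]
    [+0.41549 +0.87663 +0.24267]
    [+0.47583 -0.43684 +0.76338]
t = (-0.0781, 0.0103, 0.9239) m
M0: Pc = R·M0+t = (-0.18165, +0.05918, +0.82716); u = 648.2·(-0.18165)/0.82716 + 327.9 = 185.5476, v = 664.9·(+0.05918)/0.82716 + 246.5 = 294.0719
M1: Pc = R·M1+t = (-0.01731, +0.14726, +0.92803); u = 648.2·(-0.01731)/0.92803 + 327.9 = 315.8105, v = 664.9·(+0.14726)/0.92803 + 246.5 = 352.0095
M2: Pc = R·M2+t = (+0.02545, -0.03858, +1.02064); u = 648.2·(+0.02545)/1.02064 + 327.9 = 344.0651, v = 664.9·(-0.03858)/1.02064 + 246.5 = 221.3664
M3: Pc = R·M3+t = (-0.13889, -0.12666, +0.91977); u = 648.2·(-0.13889)/0.91977 + 327.9 = 230.0172, v = 664.9·(-0.12666)/0.91977 + 246.5 = 154.9340

c0=(185.55, 294.07) c1=(315.81, 352.01) c2=(344.07, 221.37) c3=(230.02, 154.93)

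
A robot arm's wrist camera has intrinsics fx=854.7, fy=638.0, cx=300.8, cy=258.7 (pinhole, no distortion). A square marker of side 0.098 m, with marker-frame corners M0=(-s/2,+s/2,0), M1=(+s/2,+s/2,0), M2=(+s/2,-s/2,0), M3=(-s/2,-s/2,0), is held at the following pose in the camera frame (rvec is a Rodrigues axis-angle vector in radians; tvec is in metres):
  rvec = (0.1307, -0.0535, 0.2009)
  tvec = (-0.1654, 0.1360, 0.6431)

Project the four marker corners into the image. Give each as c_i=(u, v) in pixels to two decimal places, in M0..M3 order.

Intrinsics K: fx=854.7, fy=638.0, cx=300.8, cy=258.7
Marker side s = 0.098 m; corners in marker frame (Z=0):
  M0 = (-0.0490, +0.0490, 0)
  M1 = (+0.0490, +0.0490, 0)
  M2 = (+0.0490, -0.0490, 0)
  M3 = (-0.0490, -0.0490, 0)
rvec = (0.1307, -0.0535, 0.2009), |rvec| = θ = 0.24557 rad = 14.070°
Rodrigues: sinθ=0.24311, 1−cosθ=0.03000; R = I + sinθ·[k]× + (1−cosθ)·[k]×²:
    [+0.97850 -0.20237 -0.03990]
    [+0.19541 +0.97142 -0.13474]
    [+0.06603 +0.12404 +0.99008]
t = (-0.1654, 0.1360, 0.6431) m
M0: Pc = R·M0+t = (-0.22326, +0.17402, +0.64594); u = 854.7·(-0.22326)/0.64594 + 300.8 = 5.3834, v = 638.0·(+0.17402)/0.64594 + 258.7 = 430.5848
M1: Pc = R·M1+t = (-0.12737, +0.19317, +0.65241); u = 854.7·(-0.12737)/0.65241 + 300.8 = 133.9384, v = 638.0·(+0.19317)/0.65241 + 258.7 = 447.6070
M2: Pc = R·M2+t = (-0.10754, +0.09798, +0.64026); u = 854.7·(-0.10754)/0.64026 + 300.8 = 157.2444, v = 638.0·(+0.09798)/0.64026 + 258.7 = 356.3299
M3: Pc = R·M3+t = (-0.20343, +0.07883, +0.63379); u = 854.7·(-0.20343)/0.63379 + 300.8 = 26.4616, v = 638.0·(+0.07883)/0.63379 + 258.7 = 338.0493

c0=(5.38, 430.58) c1=(133.94, 447.61) c2=(157.24, 356.33) c3=(26.46, 338.05)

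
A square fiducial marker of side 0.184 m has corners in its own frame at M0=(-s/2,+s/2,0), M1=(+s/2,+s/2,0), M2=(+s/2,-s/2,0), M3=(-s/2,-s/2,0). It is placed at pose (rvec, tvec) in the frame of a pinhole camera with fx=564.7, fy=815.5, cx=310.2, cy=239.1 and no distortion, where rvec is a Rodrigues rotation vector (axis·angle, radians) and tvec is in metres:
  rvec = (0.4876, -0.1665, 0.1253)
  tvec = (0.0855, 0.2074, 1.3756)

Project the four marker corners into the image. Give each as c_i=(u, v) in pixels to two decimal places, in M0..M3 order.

Intrinsics K: fx=564.7, fy=815.5, cx=310.2, cy=239.1
Marker side s = 0.184 m; corners in marker frame (Z=0):
  M0 = (-0.0920, +0.0920, 0)
  M1 = (+0.0920, +0.0920, 0)
  M2 = (+0.0920, -0.0920, 0)
  M3 = (-0.0920, -0.0920, 0)
rvec = (0.4876, -0.1665, 0.1253), |rvec| = θ = 0.53026 rad = 30.382°
Rodrigues: sinθ=0.50576, 1−cosθ=0.13732; R = I + sinθ·[k]× + (1−cosθ)·[k]×²:
    [+0.97879 -0.15916 -0.12897]
    [+0.07986 +0.87621 -0.47526]
    [+0.18865 +0.45488 +0.87034]
t = (0.0855, 0.2074, 1.3756) m
M0: Pc = R·M0+t = (-0.01919, +0.28066, +1.40009); u = 564.7·(-0.01919)/1.40009 + 310.2 = 302.4594, v = 815.5·(+0.28066)/1.40009 + 239.1 = 402.5762
M1: Pc = R·M1+t = (+0.16091, +0.29536, +1.43480); u = 564.7·(+0.16091)/1.43480 + 310.2 = 373.5283, v = 815.5·(+0.29536)/1.43480 + 239.1 = 406.9732
M2: Pc = R·M2+t = (+0.19019, +0.13414, +1.35111); u = 564.7·(+0.19019)/1.35111 + 310.2 = 389.6913, v = 815.5·(+0.13414)/1.35111 + 239.1 = 320.0613
M3: Pc = R·M3+t = (+0.01009, +0.11944, +1.31640); u = 564.7·(+0.01009)/1.31640 + 310.2 = 314.5300, v = 815.5·(+0.11944)/1.31640 + 239.1 = 313.0931

c0=(302.46, 402.58) c1=(373.53, 406.97) c2=(389.69, 320.06) c3=(314.53, 313.09)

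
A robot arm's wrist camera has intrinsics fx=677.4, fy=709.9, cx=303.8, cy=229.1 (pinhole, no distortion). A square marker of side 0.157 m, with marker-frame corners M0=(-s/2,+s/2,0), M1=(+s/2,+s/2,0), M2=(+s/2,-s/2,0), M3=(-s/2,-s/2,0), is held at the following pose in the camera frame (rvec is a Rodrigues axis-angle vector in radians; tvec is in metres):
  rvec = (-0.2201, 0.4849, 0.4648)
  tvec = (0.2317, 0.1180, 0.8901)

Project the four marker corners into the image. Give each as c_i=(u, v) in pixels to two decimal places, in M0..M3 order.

Intrinsics K: fx=677.4, fy=709.9, cx=303.8, cy=229.1
Marker side s = 0.157 m; corners in marker frame (Z=0):
  M0 = (-0.0785, +0.0785, 0)
  M1 = (+0.0785, +0.0785, 0)
  M2 = (+0.0785, -0.0785, 0)
  M3 = (-0.0785, -0.0785, 0)
rvec = (-0.2201, 0.4849, 0.4648), |rvec| = θ = 0.70683 rad = 40.498°
Rodrigues: sinθ=0.64943, 1−cosθ=0.23958; R = I + sinθ·[k]× + (1−cosθ)·[k]×²:
    [+0.78365 -0.47823 +0.39646]
    [+0.37587 +0.87317 +0.31030]
    [-0.49458 -0.09415 +0.86402]
t = (0.2317, 0.1180, 0.8901) m
M0: Pc = R·M0+t = (+0.13264, +0.15704, +0.92153); u = 677.4·(+0.13264)/0.92153 + 303.8 = 401.3024, v = 709.9·(+0.15704)/0.92153 + 229.1 = 350.0736
M1: Pc = R·M1+t = (+0.25568, +0.21605, +0.84389); u = 677.4·(+0.25568)/0.84389 + 303.8 = 509.0350, v = 709.9·(+0.21605)/0.84389 + 229.1 = 410.8476
M2: Pc = R·M2+t = (+0.33076, +0.07896, +0.85867); u = 677.4·(+0.33076)/0.85867 + 303.8 = 564.7341, v = 709.9·(+0.07896)/0.85867 + 229.1 = 294.3816
M3: Pc = R·M3+t = (+0.20772, +0.01995, +0.93631); u = 677.4·(+0.20772)/0.93631 + 303.8 = 454.0832, v = 709.9·(+0.01995)/0.93631 + 229.1 = 244.2256

c0=(401.30, 350.07) c1=(509.03, 410.85) c2=(564.73, 294.38) c3=(454.08, 244.23)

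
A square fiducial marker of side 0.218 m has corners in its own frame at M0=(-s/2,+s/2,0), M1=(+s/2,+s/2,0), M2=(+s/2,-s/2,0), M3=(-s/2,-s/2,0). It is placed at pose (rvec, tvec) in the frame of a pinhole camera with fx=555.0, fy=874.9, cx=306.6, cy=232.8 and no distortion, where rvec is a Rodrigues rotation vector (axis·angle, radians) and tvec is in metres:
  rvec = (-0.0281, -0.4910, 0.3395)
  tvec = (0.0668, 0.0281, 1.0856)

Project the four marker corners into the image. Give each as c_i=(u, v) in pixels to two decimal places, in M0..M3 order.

c0=(275.46, 314.30) c1=(367.27, 362.45) c2=(399.03, 202.91) c3=(312.30, 140.64)

Intrinsics K: fx=555.0, fy=874.9, cx=306.6, cy=232.8
Marker side s = 0.218 m; corners in marker frame (Z=0):
  M0 = (-0.1090, +0.1090, 0)
  M1 = (+0.1090, +0.1090, 0)
  M2 = (+0.1090, -0.1090, 0)
  M3 = (-0.1090, -0.1090, 0)
rvec = (-0.0281, -0.4910, 0.3395), |rvec| = θ = 0.59760 rad = 34.240°
Rodrigues: sinθ=0.56266, 1−cosθ=0.17331; R = I + sinθ·[k]× + (1−cosθ)·[k]×²:
    [+0.82707 -0.31295 -0.46692]
    [+0.32635 +0.94368 -0.05444]
    [+0.45766 -0.10735 +0.88262]
t = (0.0668, 0.0281, 1.0856) m
M0: Pc = R·M0+t = (-0.05746, +0.09539, +1.02401); u = 555.0·(-0.05746)/1.02401 + 306.6 = 275.4561, v = 874.9·(+0.09539)/1.02401 + 232.8 = 314.2993
M1: Pc = R·M1+t = (+0.12284, +0.16653, +1.12378); u = 555.0·(+0.12284)/1.12378 + 306.6 = 367.2659, v = 874.9·(+0.16653)/1.12378 + 232.8 = 362.4510
M2: Pc = R·M2+t = (+0.19106, -0.03919, +1.14719); u = 555.0·(+0.19106)/1.14719 + 306.6 = 399.0346, v = 874.9·(-0.03919)/1.14719 + 232.8 = 202.9121
M3: Pc = R·M3+t = (+0.01076, -0.11033, +1.04742); u = 555.0·(+0.01076)/1.04742 + 306.6 = 312.3023, v = 874.9·(-0.11033)/1.04742 + 232.8 = 140.6396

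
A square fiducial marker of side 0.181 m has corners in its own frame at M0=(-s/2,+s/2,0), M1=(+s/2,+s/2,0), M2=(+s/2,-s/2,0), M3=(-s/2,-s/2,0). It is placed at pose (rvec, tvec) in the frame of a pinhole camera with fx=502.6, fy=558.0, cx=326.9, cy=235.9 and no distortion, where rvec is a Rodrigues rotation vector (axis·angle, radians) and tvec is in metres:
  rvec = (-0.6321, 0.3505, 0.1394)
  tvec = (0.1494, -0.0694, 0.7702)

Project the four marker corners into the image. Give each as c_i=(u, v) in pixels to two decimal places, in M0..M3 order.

Intrinsics K: fx=502.6, fy=558.0, cx=326.9, cy=235.9
Marker side s = 0.181 m; corners in marker frame (Z=0):
  M0 = (-0.0905, +0.0905, 0)
  M1 = (+0.0905, +0.0905, 0)
  M2 = (+0.0905, -0.0905, 0)
  M3 = (-0.0905, -0.0905, 0)
rvec = (-0.6321, 0.3505, 0.1394), |rvec| = θ = 0.73609 rad = 42.175°
Rodrigues: sinθ=0.67140, 1−cosθ=0.25890; R = I + sinθ·[k]× + (1−cosθ)·[k]×²:
    [+0.93201 -0.23301 +0.27759]
    [+0.02128 +0.79980 +0.59989]
    [-0.36180 -0.55320 +0.75038]
t = (0.1494, -0.0694, 0.7702) m
M0: Pc = R·M0+t = (+0.04397, +0.00106, +0.75288); u = 502.6·(+0.04397)/0.75288 + 326.9 = 356.2500, v = 558.0·(+0.00106)/0.75288 + 235.9 = 236.6823
M1: Pc = R·M1+t = (+0.21266, +0.00491, +0.68739); u = 502.6·(+0.21266)/0.68739 + 326.9 = 482.3901, v = 558.0·(+0.00491)/0.68739 + 235.9 = 239.8842
M2: Pc = R·M2+t = (+0.25483, -0.13986, +0.78752); u = 502.6·(+0.25483)/0.78752 + 326.9 = 489.5367, v = 558.0·(-0.13986)/0.78752 + 235.9 = 136.8051
M3: Pc = R·M3+t = (+0.08614, -0.14371, +0.85301); u = 502.6·(+0.08614)/0.85301 + 326.9 = 377.6547, v = 558.0·(-0.14371)/0.85301 + 235.9 = 141.8925

c0=(356.25, 236.68) c1=(482.39, 239.88) c2=(489.54, 136.81) c3=(377.65, 141.89)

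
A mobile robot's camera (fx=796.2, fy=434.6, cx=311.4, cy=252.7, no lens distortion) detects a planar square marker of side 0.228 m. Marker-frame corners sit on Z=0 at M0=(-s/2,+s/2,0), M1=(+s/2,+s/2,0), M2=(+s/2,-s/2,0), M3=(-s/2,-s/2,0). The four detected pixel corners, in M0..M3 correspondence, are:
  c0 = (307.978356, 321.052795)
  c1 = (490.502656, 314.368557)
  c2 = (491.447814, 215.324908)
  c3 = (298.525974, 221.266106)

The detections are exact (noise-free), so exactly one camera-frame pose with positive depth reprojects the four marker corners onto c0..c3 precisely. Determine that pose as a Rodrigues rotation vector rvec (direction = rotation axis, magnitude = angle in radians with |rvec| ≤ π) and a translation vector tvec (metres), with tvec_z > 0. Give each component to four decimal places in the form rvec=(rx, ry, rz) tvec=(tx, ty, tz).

rvec=(0.2331, -0.0530, -0.0540) tvec=(0.1041, 0.0368, 0.9602)

Intrinsics K: fx=796.2, fy=434.6, cx=311.4, cy=252.7
Marker side s = 0.228 m; corners in marker frame (Z=0):
  M0 = (-0.1140, +0.1140, 0)
  M1 = (+0.1140, +0.1140, 0)
  M2 = (+0.1140, -0.1140, 0)
  M3 = (-0.1140, -0.1140, 0)
Detected image corners:
  c0 = (307.978356, 321.052795) px
  c1 = (490.502656, 314.368557) px
  c2 = (491.447814, 215.324908) px
  c3 = (298.525974, 221.266106) px
Planar DLT: solve 8×8 A·h = b for H (H[2,2]=1):
  H  [+841.83424 +114.56807 +397.68742]
  H  [-14.83128 +500.83571 +269.35618]
  H  [+0.04814 +0.24184 +1.00000]
B = K⁻¹H; ‖b₁‖=1.041457, ‖b₂‖=1.041457; λ = 2/(‖b₁‖+‖b₂‖) = 0.960193, sign → tz>0 ⇒ λ=+0.960193
r₁ = λ·B[:,0] = (+0.99715,-0.05964,+0.04622); r₂ = λ·B[:,1] = (+0.04735,+0.97151,+0.23221)
r₃ = r₁×r₂ = (-0.05875,-0.22936,+0.97157); SVD([r₁ r₂ r₃]) → R = UVᵀ:
  R  [+0.99715 +0.04735 -0.05875]
  R  [-0.05964 +0.97151 -0.22936]
  R  [+0.04622 +0.23221 +0.97157]
t = (+0.10406, +0.03680, +0.96019) m
tr R = 2.940228; θ = arccos((tr R − 1)/2) = 0.245096 rad = 14.043°
axis k = ((R−Rᵀ)₃₂, (R−Rᵀ)₁₃, (R−Rᵀ)₂₁) / (2 sinθ) = (+0.951108, -0.216312, -0.220461)
rvec = θ·k = (+0.233112, -0.053017, -0.054034)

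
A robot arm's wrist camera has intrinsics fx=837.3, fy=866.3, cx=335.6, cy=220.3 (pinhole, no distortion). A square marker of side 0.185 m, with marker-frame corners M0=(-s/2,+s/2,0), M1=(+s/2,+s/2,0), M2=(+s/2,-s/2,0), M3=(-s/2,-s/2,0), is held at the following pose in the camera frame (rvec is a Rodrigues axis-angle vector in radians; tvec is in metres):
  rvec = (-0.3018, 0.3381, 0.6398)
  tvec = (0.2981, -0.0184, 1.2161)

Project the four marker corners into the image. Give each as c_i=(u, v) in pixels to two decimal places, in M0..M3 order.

c0=(451.21, 222.61) c1=(558.49, 295.43) c2=(633.63, 191.23) c3=(524.65, 126.23)

Intrinsics K: fx=837.3, fy=866.3, cx=335.6, cy=220.3
Marker side s = 0.185 m; corners in marker frame (Z=0):
  M0 = (-0.0925, +0.0925, 0)
  M1 = (+0.0925, +0.0925, 0)
  M2 = (+0.0925, -0.0925, 0)
  M3 = (-0.0925, -0.0925, 0)
rvec = (-0.3018, 0.3381, 0.6398), |rvec| = θ = 0.78405 rad = 44.923°
Rodrigues: sinθ=0.70615, 1−cosθ=0.29194; R = I + sinθ·[k]× + (1−cosθ)·[k]×²:
    [+0.75131 -0.62469 +0.21281]
    [+0.52778 +0.76234 +0.37455]
    [-0.39621 -0.16909 +0.90246]
t = (0.2981, -0.0184, 1.2161) m
M0: Pc = R·M0+t = (+0.17082, +0.00330, +1.23711); u = 837.3·(+0.17082)/1.23711 + 335.6 = 451.2140, v = 866.3·(+0.00330)/1.23711 + 220.3 = 222.6092
M1: Pc = R·M1+t = (+0.30981, +0.10094, +1.16381); u = 837.3·(+0.30981)/1.16381 + 335.6 = 558.4937, v = 866.3·(+0.10094)/1.16381 + 220.3 = 295.4333
M2: Pc = R·M2+t = (+0.42538, -0.04010, +1.19509); u = 837.3·(+0.42538)/1.19509 + 335.6 = 633.6284, v = 866.3·(-0.04010)/1.19509 + 220.3 = 191.2339
M3: Pc = R·M3+t = (+0.28639, -0.13774, +1.26839); u = 837.3·(+0.28639)/1.26839 + 335.6 = 524.6526, v = 866.3·(-0.13774)/1.26839 + 220.3 = 126.2274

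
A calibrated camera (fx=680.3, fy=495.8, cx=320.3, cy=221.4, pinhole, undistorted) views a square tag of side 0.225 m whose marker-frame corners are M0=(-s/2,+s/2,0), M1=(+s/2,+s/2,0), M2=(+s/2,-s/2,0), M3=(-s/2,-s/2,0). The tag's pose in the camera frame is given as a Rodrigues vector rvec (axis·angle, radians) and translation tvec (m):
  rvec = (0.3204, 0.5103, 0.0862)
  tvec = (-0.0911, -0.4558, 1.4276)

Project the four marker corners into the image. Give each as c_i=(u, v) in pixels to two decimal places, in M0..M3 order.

c0=(235.42, 101.29) c1=(323.48, 105.03) c2=(323.85, 19.86) c3=(231.34, 22.11)

Intrinsics K: fx=680.3, fy=495.8, cx=320.3, cy=221.4
Marker side s = 0.225 m; corners in marker frame (Z=0):
  M0 = (-0.1125, +0.1125, 0)
  M1 = (+0.1125, +0.1125, 0)
  M2 = (+0.1125, -0.1125, 0)
  M3 = (-0.1125, -0.1125, 0)
rvec = (0.3204, 0.5103, 0.0862), |rvec| = θ = 0.60868 rad = 34.875°
Rodrigues: sinθ=0.57179, 1−cosθ=0.17960; R = I + sinθ·[k]× + (1−cosθ)·[k]×²:
    [+0.87017 -0.00172 +0.49276]
    [+0.16023 +0.94664 -0.27966]
    [-0.46598 +0.32230 +0.82400]
t = (-0.0911, -0.4558, 1.4276) m
M0: Pc = R·M0+t = (-0.18919, -0.36733, +1.51628); u = 680.3·(-0.18919)/1.51628 + 320.3 = 235.4188, v = 495.8·(-0.36733)/1.51628 + 221.4 = 101.2891
M1: Pc = R·M1+t = (+0.00660, -0.33128, +1.41144); u = 680.3·(+0.00660)/1.41144 + 320.3 = 323.4813, v = 495.8·(-0.33128)/1.41144 + 221.4 = 105.0311
M2: Pc = R·M2+t = (+0.00699, -0.54427, +1.33892); u = 680.3·(+0.00699)/1.33892 + 320.3 = 323.8500, v = 495.8·(-0.54427)/1.33892 + 221.4 = 19.8573
M3: Pc = R·M3+t = (-0.18880, -0.58032, +1.44376); u = 680.3·(-0.18880)/1.44376 + 320.3 = 231.3375, v = 495.8·(-0.58032)/1.44376 + 221.4 = 22.1126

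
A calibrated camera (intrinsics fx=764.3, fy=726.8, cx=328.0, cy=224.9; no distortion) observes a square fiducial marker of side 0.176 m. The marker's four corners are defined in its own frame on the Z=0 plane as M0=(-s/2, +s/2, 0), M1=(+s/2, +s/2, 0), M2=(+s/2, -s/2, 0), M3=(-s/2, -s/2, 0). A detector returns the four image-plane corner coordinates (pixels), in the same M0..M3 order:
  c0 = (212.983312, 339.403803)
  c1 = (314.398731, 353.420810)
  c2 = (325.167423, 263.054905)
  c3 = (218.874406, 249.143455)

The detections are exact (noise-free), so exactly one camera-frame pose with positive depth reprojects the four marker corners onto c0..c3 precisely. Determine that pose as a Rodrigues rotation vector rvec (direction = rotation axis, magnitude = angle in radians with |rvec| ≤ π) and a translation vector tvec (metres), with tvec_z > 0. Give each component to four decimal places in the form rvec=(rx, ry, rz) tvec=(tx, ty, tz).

rvec=(0.3383, 0.0826, 0.1219) tvec=(-0.1009, 0.1358, 1.2759)

Intrinsics K: fx=764.3, fy=726.8, cx=328.0, cy=224.9
Marker side s = 0.176 m; corners in marker frame (Z=0):
  M0 = (-0.0880, +0.0880, 0)
  M1 = (+0.0880, +0.0880, 0)
  M2 = (+0.0880, -0.0880, 0)
  M3 = (-0.0880, -0.0880, 0)
Detected image corners:
  c0 = (212.983312, 339.403803) px
  c1 = (314.398731, 353.420810) px
  c2 = (325.167423, 263.054905) px
  c3 = (218.874406, 249.143455) px
Planar DLT: solve 8×8 A·h = b for H (H[2,2]=1):
  H  [+577.08650 +23.18994 +267.54335]
  H  [+65.09534 +592.38872 +302.27200]
  H  [-0.04731 +0.26306 +1.00000]
B = K⁻¹H; ‖b₁‖=0.783758, ‖b₂‖=0.783758; λ = 2/(‖b₁‖+‖b₂‖) = 1.275904, sign → tz>0 ⇒ λ=+1.275904
r₁ = λ·B[:,0] = (+0.98928,+0.13296,-0.06037); r₂ = λ·B[:,1] = (-0.10533,+0.93609,+0.33563)
r₃ = r₁×r₂ = (+0.10114,-0.32568,+0.94006); SVD([r₁ r₂ r₃]) → R = UVᵀ:
  R  [+0.98928 -0.10533 +0.10114]
  R  [+0.13296 +0.93609 -0.32568]
  R  [-0.06037 +0.33563 +0.94006]
t = (-0.10092, +0.13583, +1.27590) m
tr R = 2.865423; θ = arccos((tr R − 1)/2) = 0.368936 rad = 21.138°
axis k = ((R−Rᵀ)₃₂, (R−Rᵀ)₁₃, (R−Rᵀ)₂₁) / (2 sinθ) = (+0.916903, +0.223923, +0.330374)
rvec = θ·k = (+0.338279, +0.082613, +0.121887)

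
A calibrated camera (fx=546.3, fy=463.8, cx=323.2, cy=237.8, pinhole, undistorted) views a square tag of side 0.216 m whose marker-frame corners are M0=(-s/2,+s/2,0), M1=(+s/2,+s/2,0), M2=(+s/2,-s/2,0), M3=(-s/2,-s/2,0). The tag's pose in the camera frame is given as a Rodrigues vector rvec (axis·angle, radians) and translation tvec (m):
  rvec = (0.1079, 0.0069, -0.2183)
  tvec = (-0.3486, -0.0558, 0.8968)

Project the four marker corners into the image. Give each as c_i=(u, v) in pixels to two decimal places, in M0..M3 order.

c0=(64.74, 274.65) c1=(190.71, 250.96) c2=(158.35, 141.23) c3=(29.27, 166.03)

Intrinsics K: fx=546.3, fy=463.8, cx=323.2, cy=237.8
Marker side s = 0.216 m; corners in marker frame (Z=0):
  M0 = (-0.1080, +0.1080, 0)
  M1 = (+0.1080, +0.1080, 0)
  M2 = (+0.1080, -0.1080, 0)
  M3 = (-0.1080, -0.1080, 0)
rvec = (0.1079, 0.0069, -0.2183), |rvec| = θ = 0.24361 rad = 13.958°
Rodrigues: sinθ=0.24121, 1−cosθ=0.02953; R = I + sinθ·[k]× + (1−cosθ)·[k]×²:
    [+0.97627 +0.21652 -0.00489]
    [-0.21578 +0.97050 -0.10759]
    [-0.01855 +0.10609 +0.99418]
t = (-0.3486, -0.0558, 0.8968) m
M0: Pc = R·M0+t = (-0.43065, +0.07232, +0.91026); u = 546.3·(-0.43065)/0.91026 + 323.2 = 64.7404, v = 463.8·(+0.07232)/0.91026 + 237.8 = 274.6476
M1: Pc = R·M1+t = (-0.21978, +0.02571, +0.90625); u = 546.3·(-0.21978)/0.90625 + 323.2 = 190.7146, v = 463.8·(+0.02571)/0.90625 + 237.8 = 250.9577
M2: Pc = R·M2+t = (-0.26655, -0.18392, +0.88334); u = 546.3·(-0.26655)/0.88334 + 323.2 = 158.3543, v = 463.8·(-0.18392)/0.88334 + 237.8 = 141.2335
M3: Pc = R·M3+t = (-0.47742, -0.13731, +0.88735); u = 546.3·(-0.47742)/0.88735 + 323.2 = 29.2731, v = 463.8·(-0.13731)/0.88735 + 237.8 = 166.0306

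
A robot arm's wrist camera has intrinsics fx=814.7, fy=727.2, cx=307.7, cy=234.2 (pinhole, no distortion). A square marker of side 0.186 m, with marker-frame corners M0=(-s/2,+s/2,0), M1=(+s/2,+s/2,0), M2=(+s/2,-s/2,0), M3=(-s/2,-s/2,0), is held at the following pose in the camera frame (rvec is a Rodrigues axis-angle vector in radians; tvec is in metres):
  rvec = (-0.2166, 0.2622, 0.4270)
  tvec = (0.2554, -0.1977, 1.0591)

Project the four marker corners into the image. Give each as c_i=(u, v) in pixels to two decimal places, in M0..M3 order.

c0=(409.08, 132.29) c1=(545.21, 177.10) c2=(601.67, 63.76) c3=(466.21, 25.74)

Intrinsics K: fx=814.7, fy=727.2, cx=307.7, cy=234.2
Marker side s = 0.186 m; corners in marker frame (Z=0):
  M0 = (-0.0930, +0.0930, 0)
  M1 = (+0.0930, +0.0930, 0)
  M2 = (+0.0930, -0.0930, 0)
  M3 = (-0.0930, -0.0930, 0)
rvec = (-0.2166, 0.2622, 0.4270), |rvec| = θ = 0.54589 rad = 31.277°
Rodrigues: sinθ=0.51918, 1−cosθ=0.14533; R = I + sinθ·[k]× + (1−cosθ)·[k]×²:
    [+0.87755 -0.43380 +0.20426]
    [+0.37841 +0.88820 +0.26060]
    [-0.29448 -0.15140 +0.94359]
t = (0.2554, -0.1977, 1.0591) m
M0: Pc = R·M0+t = (+0.13344, -0.15029, +1.07241); u = 814.7·(+0.13344)/1.07241 + 307.7 = 409.0767, v = 727.2·(-0.15029)/1.07241 + 234.2 = 132.2883
M1: Pc = R·M1+t = (+0.29667, -0.07991, +1.01763); u = 814.7·(+0.29667)/1.01763 + 307.7 = 545.2074, v = 727.2·(-0.07991)/1.01763 + 234.2 = 177.0994
M2: Pc = R·M2+t = (+0.37736, -0.24511, +1.04579); u = 814.7·(+0.37736)/1.04579 + 307.7 = 601.6698, v = 727.2·(-0.24511)/1.04579 + 234.2 = 63.7609
M3: Pc = R·M3+t = (+0.21413, -0.31549, +1.10057); u = 814.7·(+0.21413)/1.10057 + 307.7 = 466.2122, v = 727.2·(-0.31549)/1.10057 + 234.2 = 25.7370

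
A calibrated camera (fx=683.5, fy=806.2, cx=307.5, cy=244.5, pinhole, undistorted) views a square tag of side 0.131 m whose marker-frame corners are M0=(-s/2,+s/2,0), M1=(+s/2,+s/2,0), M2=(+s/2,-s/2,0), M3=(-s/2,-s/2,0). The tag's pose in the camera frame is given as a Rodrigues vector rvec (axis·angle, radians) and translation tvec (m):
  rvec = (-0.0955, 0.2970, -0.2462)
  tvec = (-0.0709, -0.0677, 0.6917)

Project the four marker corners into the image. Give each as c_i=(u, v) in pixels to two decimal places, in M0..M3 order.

Intrinsics K: fx=683.5, fy=806.2, cx=307.5, cy=244.5
Marker side s = 0.131 m; corners in marker frame (Z=0):
  M0 = (-0.0655, +0.0655, 0)
  M1 = (+0.0655, +0.0655, 0)
  M2 = (+0.0655, -0.0655, 0)
  M3 = (-0.0655, -0.0655, 0)
rvec = (-0.0955, 0.2970, -0.2462), |rvec| = θ = 0.39742 rad = 22.771°
Rodrigues: sinθ=0.38704, 1−cosθ=0.07794; R = I + sinθ·[k]× + (1−cosθ)·[k]×²:
    [+0.92656 +0.22577 +0.30085]
    [-0.25377 +0.96559 +0.05692]
    [-0.27764 -0.12909 +0.95197]
t = (-0.0709, -0.0677, 0.6917) m
M0: Pc = R·M0+t = (-0.11680, +0.01217, +0.70143); u = 683.5·(-0.11680)/0.70143 + 307.5 = 193.6841, v = 806.2·(+0.01217)/0.70143 + 244.5 = 258.4852
M1: Pc = R·M1+t = (+0.00458, -0.02108, +0.66506); u = 683.5·(+0.00458)/0.66506 + 307.5 = 312.2050, v = 806.2·(-0.02108)/0.66506 + 244.5 = 218.9517
M2: Pc = R·M2+t = (-0.02500, -0.14757, +0.68197); u = 683.5·(-0.02500)/0.68197 + 307.5 = 282.4456, v = 806.2·(-0.14757)/0.68197 + 244.5 = 70.0507
M3: Pc = R·M3+t = (-0.14638, -0.11432, +0.71834); u = 683.5·(-0.14638)/0.71834 + 307.5 = 168.2215, v = 806.2·(-0.11432)/0.71834 + 244.5 = 116.1927

c0=(193.68, 258.49) c1=(312.20, 218.95) c2=(282.45, 70.05) c3=(168.22, 116.19)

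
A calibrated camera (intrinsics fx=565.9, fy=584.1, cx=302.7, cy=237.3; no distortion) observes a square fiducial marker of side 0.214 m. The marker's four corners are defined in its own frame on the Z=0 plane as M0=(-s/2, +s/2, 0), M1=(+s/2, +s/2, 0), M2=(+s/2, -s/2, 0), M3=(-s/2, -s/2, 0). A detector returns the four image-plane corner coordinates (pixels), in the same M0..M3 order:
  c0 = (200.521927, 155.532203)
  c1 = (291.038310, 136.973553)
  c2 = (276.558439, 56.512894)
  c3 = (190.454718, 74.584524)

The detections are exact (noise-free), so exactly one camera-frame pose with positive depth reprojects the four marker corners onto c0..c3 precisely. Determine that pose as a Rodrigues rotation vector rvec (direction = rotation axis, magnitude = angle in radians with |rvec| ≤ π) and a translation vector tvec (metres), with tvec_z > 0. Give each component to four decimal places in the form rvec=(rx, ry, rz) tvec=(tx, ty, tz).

Intrinsics K: fx=565.9, fy=584.1, cx=302.7, cy=237.3
Marker side s = 0.214 m; corners in marker frame (Z=0):
  M0 = (-0.1070, +0.1070, 0)
  M1 = (+0.1070, +0.1070, 0)
  M2 = (+0.1070, -0.1070, 0)
  M3 = (-0.1070, -0.1070, 0)
Detected image corners:
  c0 = (200.521927, 155.532203) px
  c1 = (291.038310, 136.973553) px
  c2 = (276.558439, 56.512894) px
  c3 = (190.454718, 74.584524) px
Planar DLT: solve 8×8 A·h = b for H (H[2,2]=1):
  H  [+406.65069 +2.17149 +239.37868]
  H  [-88.10180 +352.75167 +104.93061]
  H  [-0.02403 -0.23015 +1.00000]
B = K⁻¹H; ‖b₁‖=0.745313, ‖b₂‖=0.745313; λ = 2/(‖b₁‖+‖b₂‖) = 1.341718, sign → tz>0 ⇒ λ=+1.341718
r₁ = λ·B[:,0] = (+0.98139,-0.18928,-0.03224); r₂ = λ·B[:,1] = (+0.17033,+0.93575,-0.30880)
r₃ = r₁×r₂ = (+0.08862,+0.29756,+0.95058); SVD([r₁ r₂ r₃]) → R = UVᵀ:
  R  [+0.98139 +0.17033 +0.08862]
  R  [-0.18928 +0.93575 +0.29756]
  R  [-0.03224 -0.30880 +0.95058]
t = (-0.15013, -0.30406, +1.34172) m
tr R = 2.867725; θ = arccos((tr R − 1)/2) = 0.365732 rad = 20.955°
axis k = ((R−Rᵀ)₃₂, (R−Rᵀ)₁₃, (R−Rᵀ)₂₁) / (2 sinθ) = (-0.847752, +0.168982, -0.502755)
rvec = θ·k = (-0.310050, +0.061802, -0.183873)

rvec=(-0.3100, 0.0618, -0.1839) tvec=(-0.1501, -0.3041, 1.3417)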